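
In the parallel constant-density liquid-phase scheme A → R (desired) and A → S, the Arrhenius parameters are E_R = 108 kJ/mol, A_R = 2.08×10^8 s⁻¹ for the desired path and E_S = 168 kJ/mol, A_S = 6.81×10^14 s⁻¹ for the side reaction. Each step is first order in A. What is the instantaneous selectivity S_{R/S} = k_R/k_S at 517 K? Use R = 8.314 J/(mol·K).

k_R/k_S = (A_R/A_S)·exp[−(E_R−E_S)/(RT)] = (A_R/A_S)·exp[(E_S−E_R)/(RT)].
(E_S−E_R)/(RT) = (168−108)×10³/(8.314×517) = 60000/4298 = 13.96.
k_R/k_S = (2.08×10^8/6.81×10^14)·exp(13.96) = 3.054×10^-7 × 1.154×10^6 = 0.353.
Since E_R < E_S, lowering the temperature improves selectivity toward R.

0.353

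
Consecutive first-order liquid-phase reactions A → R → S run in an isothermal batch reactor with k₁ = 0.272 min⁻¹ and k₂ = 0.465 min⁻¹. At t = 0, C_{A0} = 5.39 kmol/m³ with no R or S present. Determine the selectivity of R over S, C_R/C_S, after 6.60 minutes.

The intermediate concentration in a first-order A→B→C sequence is C_R = k₁C_{A0}(e^(−k₁t) − e^(−k₂t))/(k₂−k₁).
e^(−k₁t) = e^(−0.272×6.60) = e^(−1.795) = 0.1661; e^(−k₂t) = e^(−3.069) = 0.04647.
C_R = 0.272×5.39/(0.465−0.272) × (0.1661−0.04647) = 7.596×0.1196 = 0.9087 kmol/m³.
C_A = C_{A0}e^(−k₁t) = 0.8952 kmol/m³, so C_S = C_{A0}−C_A−C_R = 3.586 kmol/m³; C_R/C_S = 0.253.

0.253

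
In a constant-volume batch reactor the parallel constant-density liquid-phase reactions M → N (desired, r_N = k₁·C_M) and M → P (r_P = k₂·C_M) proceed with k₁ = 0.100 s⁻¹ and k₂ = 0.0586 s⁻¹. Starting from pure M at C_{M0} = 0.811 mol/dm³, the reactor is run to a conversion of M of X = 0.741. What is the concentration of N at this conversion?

C_M = C_{M0}(1−X) = 0.2100 mol/dm³.
Both paths are first order in M, so the instantaneous fraction to N is constant: dC_N/d(−C_M) = k₁/(k₁+k₂) = 0.6305.
C_N = 0.6305·(C_{M0}−C_M) = 0.6305×0.6010 = 0.379 mol/dm³.

0.379 mol/dm³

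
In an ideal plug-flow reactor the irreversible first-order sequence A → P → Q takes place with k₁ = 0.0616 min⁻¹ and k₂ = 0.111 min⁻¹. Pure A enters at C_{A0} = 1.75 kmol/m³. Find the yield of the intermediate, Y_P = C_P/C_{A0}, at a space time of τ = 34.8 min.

The intermediate concentration in a first-order A→B→C sequence is C_P = k₁C_{A0}(e^(−k₁τ) − e^(−k₂τ))/(k₂−k₁).
e^(−k₁τ) = e^(−0.0616×34.8) = e^(−2.144) = 0.1172; e^(−k₂τ) = e^(−3.863) = 0.02101.
C_P = 0.0616×1.75/(0.111−0.0616) × (0.1172−0.02101) = 2.182×0.09621 = 0.2100 kmol/m³.
Y_P = C_P/C_{A0} = 0.2100/1.75 = 0.120.

0.120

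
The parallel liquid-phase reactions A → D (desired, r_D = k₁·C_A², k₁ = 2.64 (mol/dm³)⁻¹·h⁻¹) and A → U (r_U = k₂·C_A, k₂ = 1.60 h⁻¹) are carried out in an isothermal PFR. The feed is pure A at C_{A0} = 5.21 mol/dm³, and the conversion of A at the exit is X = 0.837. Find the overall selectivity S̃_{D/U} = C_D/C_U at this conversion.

4.19

C_A = C_{A0}(1−X) = 0.8492 mol/dm³.
Along a PFR/batch, dC_U/dC_A = −r_U/(r_D+r_U) = −k₂/(k₂+k₁·C_A).
Integrating from C_{A0} to C_A: C_U = (1.60/2.64)·ln[(1.60+2.64·5.21)/(1.60+2.64·0.849)] = 0.6061·ln(15.35/3.842) = 0.8396 mol/dm³.
Then C_D = (C_{A0}−C_A) − C_U = 4.361 − 0.8396 = 3.521 mol/dm³.
S̃_{D/U} = C_D/C_U = 3.521/0.8396 = 4.19.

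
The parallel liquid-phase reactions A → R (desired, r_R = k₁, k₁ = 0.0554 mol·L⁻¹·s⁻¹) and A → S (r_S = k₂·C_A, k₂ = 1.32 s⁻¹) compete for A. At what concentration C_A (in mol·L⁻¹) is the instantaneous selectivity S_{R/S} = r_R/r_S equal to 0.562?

0.0747 mol·L⁻¹

S_{R/S} = (k₁/k₂)·C_A⁻¹ ⇒ C_A = (S·k₂/k₁)^(-1).
= (0.562×1.32/0.0554)^(-1) = (13.39)^(-1) = 0.0747 mol·L⁻¹.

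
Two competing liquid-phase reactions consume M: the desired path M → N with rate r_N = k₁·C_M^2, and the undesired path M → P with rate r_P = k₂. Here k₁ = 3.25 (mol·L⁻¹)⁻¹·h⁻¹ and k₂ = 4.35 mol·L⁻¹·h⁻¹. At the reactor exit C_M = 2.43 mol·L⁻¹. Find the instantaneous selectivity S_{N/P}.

S_{N/P} = r_N/r_P = (k₁·C_M^2)/(k₂) = (k₁/k₂)·C_M^2.
= (3.25×2.430^2) / (4.35) = 19.19/4.350 = 4.41.
Since the desired path is higher order in M, keeping C_M high (PFR or concentrated feed) favours N.

4.41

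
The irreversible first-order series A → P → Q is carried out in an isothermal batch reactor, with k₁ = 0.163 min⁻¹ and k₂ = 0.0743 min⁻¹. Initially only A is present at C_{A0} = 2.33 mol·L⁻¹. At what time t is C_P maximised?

The intermediate peaks when r₁ = r₂, i.e. k₁e^(−k₁t) = k₂e^(−k₂t), giving t_opt = ln(k₂/k₁)/(k₂−k₁).
= ln(0.0743/0.163)/(0.0743−0.163) = ln(0.4558)/-0.08870 = -0.7856/-0.08870 = 8.86 min.

8.86 min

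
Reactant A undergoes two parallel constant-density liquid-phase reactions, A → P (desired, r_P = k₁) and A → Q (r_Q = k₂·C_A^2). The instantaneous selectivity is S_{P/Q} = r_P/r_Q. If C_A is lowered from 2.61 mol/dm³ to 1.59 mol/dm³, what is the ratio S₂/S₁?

S_{P/Q} = (k₁/k₂)·C_A^-2, so S₂/S₁ = (C_{A,2}/C_{A,1})^-2.
= (1.59/2.61)^(-2) = (0.6092)^(-2) = 2.69.

2.69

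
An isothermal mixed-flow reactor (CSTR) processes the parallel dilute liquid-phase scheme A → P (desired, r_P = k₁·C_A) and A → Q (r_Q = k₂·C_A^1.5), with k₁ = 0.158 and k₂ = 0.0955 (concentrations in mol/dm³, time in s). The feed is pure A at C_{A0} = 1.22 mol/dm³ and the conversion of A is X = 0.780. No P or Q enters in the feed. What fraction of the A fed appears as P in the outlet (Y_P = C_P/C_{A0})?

Exit C_A = C_{A0}(1−X) = 1.22×0.220 = 0.2684 mol/dm³.
In a CSTR the entire volume is at exit conditions, so r_P = 0.158×0.2684 = 0.04241 and r_Q = 0.0955×0.2684^1.5 = 0.01328.
Fraction of consumed A going to P: r_P/(r_P+r_Q) = 0.7615.
C_P = 0.7615·C_{A0}·X = 0.7615×1.22×0.780 = 0.725 mol/dm³; Y_P = C_P/C_{A0} = 0.594.

0.594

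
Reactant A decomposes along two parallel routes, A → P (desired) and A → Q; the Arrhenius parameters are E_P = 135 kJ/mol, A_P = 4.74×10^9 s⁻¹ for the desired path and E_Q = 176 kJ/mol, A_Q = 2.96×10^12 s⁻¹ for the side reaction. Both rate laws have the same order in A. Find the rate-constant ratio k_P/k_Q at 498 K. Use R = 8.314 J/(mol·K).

32.0

Since both paths have the same order in A, the concentration cancels and S_{P/Q} = k_P/k_Q = (A_P/A_Q)·exp[(E_Q−E_P)/(RT)].
(E_Q−E_P)/(RT) = (176−135)×10³/(8.314×498) = 41000/4140 = 9.902.
k_P/k_Q = (4.74×10^9/2.96×10^12)·exp(9.902) = 0.001601 × 19980 = 32.0.
Since E_P < E_Q, lowering the temperature improves selectivity toward P.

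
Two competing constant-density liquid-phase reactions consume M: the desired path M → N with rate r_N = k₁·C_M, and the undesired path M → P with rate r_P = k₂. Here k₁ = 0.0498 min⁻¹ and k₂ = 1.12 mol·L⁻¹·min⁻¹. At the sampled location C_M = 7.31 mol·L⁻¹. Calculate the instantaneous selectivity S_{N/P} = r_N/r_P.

0.325

S_{N/P} = r_N/r_P = (k₁·C_M)/(k₂) = (k₁/k₂)·C_M.
= (0.0498×7.310) / (1.12) = 0.3640/1.120 = 0.325.
Since the desired path is higher order in M, keeping C_M high (PFR or concentrated feed) favours N.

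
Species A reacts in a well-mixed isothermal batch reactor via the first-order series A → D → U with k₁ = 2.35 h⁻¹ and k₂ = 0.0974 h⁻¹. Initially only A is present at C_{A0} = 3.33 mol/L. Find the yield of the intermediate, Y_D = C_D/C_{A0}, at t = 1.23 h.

0.868

Solving the coupled first-order balances gives C_D(t) = [k₁/(k₂−k₁)]·C_{A0}·(e^(−k₁t) − e^(−k₂t)).
e^(−k₁t) = e^(−2.35×1.23) = e^(−2.890) = 0.05555; e^(−k₂t) = e^(−0.1198) = 0.8871.
C_D = 2.35×3.33/(0.0974−2.35) × (0.05555−0.8871) = (-3.474)×(-0.8315) = 2.889 mol/L.
Y_D = C_D/C_{A0} = 2.889/3.33 = 0.868.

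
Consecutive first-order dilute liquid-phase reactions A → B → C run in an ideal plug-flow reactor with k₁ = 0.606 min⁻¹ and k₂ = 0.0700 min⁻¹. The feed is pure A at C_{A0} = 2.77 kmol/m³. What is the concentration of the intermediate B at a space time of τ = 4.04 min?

2.09 kmol/m³

For first-order series with pure A initially, C_B(τ) = k₁C_{A0}/(k₂−k₁)·(e^(−k₁τ) − e^(−k₂τ)).
e^(−k₁τ) = e^(−0.606×4.04) = e^(−2.448) = 0.08645; e^(−k₂τ) = e^(−0.2828) = 0.7537.
C_B = 0.606×2.77/(0.0700−0.606) × (0.08645−0.7537) = (-3.132)×(-0.6672) = 2.090 kmol/m³.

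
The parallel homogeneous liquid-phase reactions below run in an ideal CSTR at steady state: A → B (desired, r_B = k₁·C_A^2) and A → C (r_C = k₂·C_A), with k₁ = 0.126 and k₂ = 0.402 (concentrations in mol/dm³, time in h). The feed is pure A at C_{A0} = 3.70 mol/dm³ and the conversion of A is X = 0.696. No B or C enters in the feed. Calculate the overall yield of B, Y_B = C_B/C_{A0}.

Exit C_A = C_{A0}(1−X) = 3.70×0.304 = 1.125 mol/dm³.
A CSTR operates uniformly at the exit composition, giving r_B = 0.1594 and r_C = 0.4522 (each k·C_A^n at C_A = 1.125).
Fraction of consumed A going to B: r_B/(r_B+r_C) = 0.2607.
C_B = 0.2607·C_{A0}·X = 0.2607×3.70×0.696 = 0.671 mol/dm³; Y_B = C_B/C_{A0} = 0.181.

0.181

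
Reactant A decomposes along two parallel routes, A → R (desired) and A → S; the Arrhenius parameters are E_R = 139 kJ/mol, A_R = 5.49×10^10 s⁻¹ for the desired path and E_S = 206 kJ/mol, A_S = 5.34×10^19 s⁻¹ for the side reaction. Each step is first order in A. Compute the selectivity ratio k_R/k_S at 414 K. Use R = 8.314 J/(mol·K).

k_R/k_S = (A_R/A_S)·exp[−(E_R−E_S)/(RT)] = (A_R/A_S)·exp[(E_S−E_R)/(RT)].
(E_S−E_R)/(RT) = (206−139)×10³/(8.314×414) = 67000/3442 = 19.47.
k_R/k_S = (5.49×10^10/5.34×10^19)·exp(19.47) = 1.028×10^-9 × 2.843×10^8 = 0.292.
Since E_R < E_S, lowering the temperature improves selectivity toward R.

0.292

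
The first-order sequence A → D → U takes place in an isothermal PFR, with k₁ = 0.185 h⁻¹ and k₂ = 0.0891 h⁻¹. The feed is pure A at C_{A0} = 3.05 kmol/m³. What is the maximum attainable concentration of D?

1.55 kmol/m³

Evaluating C_D at τ_opt = ln(k₂/k₁)/(k₂−k₁) gives C_{D,max}/C_{A0} = (k₁/k₂)^[k₂/(k₂−k₁)].
= (0.185/0.0891)^(0.0891/(0.0891−0.185)) = (2.076)^(-0.9291) = 0.5072.
C_{D,max} = 0.5072×3.05 = 1.55 kmol/m³.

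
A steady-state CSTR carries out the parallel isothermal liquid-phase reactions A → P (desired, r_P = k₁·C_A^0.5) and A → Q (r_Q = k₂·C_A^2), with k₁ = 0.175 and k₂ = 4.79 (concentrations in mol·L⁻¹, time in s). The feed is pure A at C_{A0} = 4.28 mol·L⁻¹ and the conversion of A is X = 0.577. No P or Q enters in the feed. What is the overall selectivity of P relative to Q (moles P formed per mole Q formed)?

Exit C_A = C_{A0}(1−X) = 4.28×0.423 = 1.810 mol·L⁻¹.
Rates in a CSTR are evaluated at the outlet concentration: r_P = 0.175×1.810^0.5 = 0.2355, r_Q = 4.79×1.810^2 = 15.70.
Overall selectivity = C_P/C_Q = r_Pτ/(r_Qτ) = r_P/r_Q = 0.0150.

0.0150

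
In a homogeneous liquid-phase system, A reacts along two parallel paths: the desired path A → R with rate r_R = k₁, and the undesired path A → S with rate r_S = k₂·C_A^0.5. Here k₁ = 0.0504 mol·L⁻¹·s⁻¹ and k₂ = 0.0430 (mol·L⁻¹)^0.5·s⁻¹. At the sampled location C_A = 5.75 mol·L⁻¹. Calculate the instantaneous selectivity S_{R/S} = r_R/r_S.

S_{R/S} = r_R/r_S = (k₁)/(k₂·C_A^0.5) = (k₁/k₂)·C_A^-0.5.
= (0.0504) / (0.0430×5.750^0.5) = 0.05040/0.1031 = 0.489.

0.489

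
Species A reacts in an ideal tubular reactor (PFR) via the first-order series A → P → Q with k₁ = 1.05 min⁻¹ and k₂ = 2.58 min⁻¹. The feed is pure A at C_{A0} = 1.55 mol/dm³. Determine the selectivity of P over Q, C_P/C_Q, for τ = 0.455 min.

1.28

The intermediate concentration in a first-order A→B→C sequence is C_P = k₁C_{A0}(e^(−k₁τ) − e^(−k₂τ))/(k₂−k₁).
e^(−k₁τ) = e^(−1.05×0.455) = e^(−0.4778) = 0.6202; e^(−k₂τ) = e^(−1.174) = 0.3092.
C_P = 1.05×1.55/(2.58−1.05) × (0.6202−0.3092) = 1.064×0.3110 = 0.3308 mol/dm³.
C_A = C_{A0}e^(−k₁τ) = 0.9613 mol/dm³, so C_Q = C_{A0}−C_A−C_P = 0.2579 mol/dm³; C_P/C_Q = 1.28.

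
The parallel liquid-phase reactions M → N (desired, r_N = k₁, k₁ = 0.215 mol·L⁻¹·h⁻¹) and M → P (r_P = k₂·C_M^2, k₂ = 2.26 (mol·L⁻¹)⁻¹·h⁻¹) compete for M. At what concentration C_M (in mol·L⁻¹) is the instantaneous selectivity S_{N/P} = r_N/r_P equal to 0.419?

S_{N/P} = (k₁/k₂)·C_M^-2 ⇒ C_M = (S·k₂/k₁)^(-0.5).
= (0.419×2.26/0.215)^(-0.5) = (4.404)^(-0.5) = 0.476 mol·L⁻¹.

0.476 mol·L⁻¹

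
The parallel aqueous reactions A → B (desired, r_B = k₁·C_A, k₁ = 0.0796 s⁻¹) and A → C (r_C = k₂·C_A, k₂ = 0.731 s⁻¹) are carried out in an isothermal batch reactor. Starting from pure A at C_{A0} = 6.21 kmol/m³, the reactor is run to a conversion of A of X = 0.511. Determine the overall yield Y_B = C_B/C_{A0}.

0.0502

C_A = C_{A0}(1−X) = 3.037 kmol/m³.
Both paths are first order in A, so the instantaneous fraction to B is constant: dC_B/d(−C_A) = k₁/(k₁+k₂) = 0.09820.
C_B = 0.09820·(C_{A0}−C_A) = 0.09820×3.173 = 0.312 kmol/m³.
Y_B = C_B/C_{A0} = 0.3116/6.21 = 0.0502.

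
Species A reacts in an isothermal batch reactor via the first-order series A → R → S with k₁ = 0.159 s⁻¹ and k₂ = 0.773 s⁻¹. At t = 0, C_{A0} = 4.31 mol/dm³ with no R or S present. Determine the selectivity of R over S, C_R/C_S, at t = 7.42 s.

0.128

Solving the coupled first-order balances gives C_R(t) = [k₁/(k₂−k₁)]·C_{A0}·(e^(−k₁t) − e^(−k₂t)).
e^(−k₁t) = e^(−0.159×7.42) = e^(−1.180) = 0.3073; e^(−k₂t) = e^(−5.736) = 0.003229.
C_R = 0.159×4.31/(0.773−0.159) × (0.3073−0.003229) = 1.116×0.3041 = 0.3394 mol/dm³.
C_A = C_{A0}e^(−k₁t) = 1.325 mol/dm³, so C_S = C_{A0}−C_A−C_R = 2.646 mol/dm³; C_R/C_S = 0.128.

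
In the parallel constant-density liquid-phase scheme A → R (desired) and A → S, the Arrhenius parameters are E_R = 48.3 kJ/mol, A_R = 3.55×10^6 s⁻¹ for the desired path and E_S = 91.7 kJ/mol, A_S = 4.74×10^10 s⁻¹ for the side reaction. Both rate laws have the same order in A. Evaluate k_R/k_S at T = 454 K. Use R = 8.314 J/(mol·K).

7.38

k_R/k_S = (A_R/A_S)·exp[−(E_R−E_S)/(RT)] = (A_R/A_S)·exp[(E_S−E_R)/(RT)].
(E_S−E_R)/(RT) = (91.7−48.3)×10³/(8.314×454) = 43400/3775 = 11.50.
k_R/k_S = (3.55×10^6/4.74×10^10)·exp(11.50) = 7.489×10^-5 × 98523 = 7.38.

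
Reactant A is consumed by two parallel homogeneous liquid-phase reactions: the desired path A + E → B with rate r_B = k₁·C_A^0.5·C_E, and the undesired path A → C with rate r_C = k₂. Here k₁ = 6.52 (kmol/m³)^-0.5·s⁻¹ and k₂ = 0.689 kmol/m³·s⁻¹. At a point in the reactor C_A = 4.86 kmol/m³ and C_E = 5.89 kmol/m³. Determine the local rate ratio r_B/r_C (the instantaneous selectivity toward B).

S_{B/C} = r_B/r_C = (k₁·C_A^0.5·C_E)/(k₂) = (k₁/k₂)·C_A^0.5·C_E.
= (6.52×4.860^0.5×5.890) / (0.689) = 84.66/0.6890 = 123.
Since the desired path is higher order in A, keeping C_A high (PFR or concentrated feed) favours B.

123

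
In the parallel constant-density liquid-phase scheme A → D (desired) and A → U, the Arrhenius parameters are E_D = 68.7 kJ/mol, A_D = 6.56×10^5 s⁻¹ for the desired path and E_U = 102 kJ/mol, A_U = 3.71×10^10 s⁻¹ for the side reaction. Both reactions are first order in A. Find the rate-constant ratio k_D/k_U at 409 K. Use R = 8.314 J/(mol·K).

0.317

With equal orders, S_{D/U} = k_D/k_U = (A_D/A_U)·exp[(E_U−E_D)/(RT)].
(E_U−E_D)/(RT) = (102−68.7)×10³/(8.314×409) = 33300/3400 = 9.793.
k_D/k_U = (6.56×10^5/3.71×10^10)·exp(9.793) = 1.768×10^-5 × 17906 = 0.317.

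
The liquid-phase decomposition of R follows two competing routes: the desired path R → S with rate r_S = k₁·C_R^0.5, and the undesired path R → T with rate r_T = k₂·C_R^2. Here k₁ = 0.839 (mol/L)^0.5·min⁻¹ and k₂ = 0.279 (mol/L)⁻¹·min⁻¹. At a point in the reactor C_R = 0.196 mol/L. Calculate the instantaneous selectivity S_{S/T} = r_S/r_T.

S_{S/T} = r_S/r_T = (k₁·C_R^0.5)/(k₂·C_R^2) = (k₁/k₂)·C_R^-1.5.
= (0.839×0.1960^0.5) / (0.279×0.1960^2) = 0.3714/0.01072 = 34.7.
The undesired path is higher order in R, so low C_R (CSTR or dilute feed) favours S.

34.7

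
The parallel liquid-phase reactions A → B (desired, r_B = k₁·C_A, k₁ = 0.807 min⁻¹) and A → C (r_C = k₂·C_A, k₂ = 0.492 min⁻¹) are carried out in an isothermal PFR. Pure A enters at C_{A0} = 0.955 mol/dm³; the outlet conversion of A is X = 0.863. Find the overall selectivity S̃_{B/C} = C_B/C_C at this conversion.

1.64

C_A = C_{A0}(1−X) = 0.1308 mol/dm³.
Both paths are first order in A, so the instantaneous fraction to B is constant: dC_B/d(−C_A) = k₁/(k₁+k₂) = 0.6212.
C_B = 0.6212·(C_{A0}−C_A) = 0.6212×0.8242 = 0.512 mol/dm³.
C_C = (C_{A0}−C_A)−C_B = 0.3122 mol/dm³; S̃_{B/C} = 0.5120/0.3122 = 1.64.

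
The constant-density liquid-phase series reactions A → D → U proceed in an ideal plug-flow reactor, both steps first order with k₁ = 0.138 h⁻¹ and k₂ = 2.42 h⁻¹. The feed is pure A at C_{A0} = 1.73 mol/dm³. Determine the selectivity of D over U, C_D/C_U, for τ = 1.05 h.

The intermediate concentration in a first-order A→B→C sequence is C_D = k₁C_{A0}(e^(−k₁τ) − e^(−k₂τ))/(k₂−k₁).
e^(−k₁τ) = e^(−0.138×1.05) = e^(−0.1449) = 0.8651; e^(−k₂τ) = e^(−2.541) = 0.07879.
C_D = 0.138×1.73/(2.42−0.138) × (0.8651−0.07879) = 0.1046×0.7863 = 0.08226 mol/dm³.
C_A = C_{A0}e^(−k₁τ) = 1.497 mol/dm³, so C_U = C_{A0}−C_A−C_D = 0.1511 mol/dm³; C_D/C_U = 0.544.

0.544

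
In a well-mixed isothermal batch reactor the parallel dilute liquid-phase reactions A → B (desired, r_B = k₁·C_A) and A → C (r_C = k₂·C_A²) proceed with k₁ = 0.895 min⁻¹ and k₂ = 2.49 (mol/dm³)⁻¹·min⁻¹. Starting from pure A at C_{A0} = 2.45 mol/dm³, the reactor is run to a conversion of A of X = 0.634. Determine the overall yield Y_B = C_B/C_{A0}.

0.118

C_A = C_{A0}(1−X) = 0.8967 mol/dm³.
Along a PFR/batch, dC_B/dC_A = −r_B/(r_B+r_C) = −k₁/(k₁+k₂·C_A).
Integrating from C_{A0} to C_A: C_B = (0.895/2.49)·ln[(0.895+2.49·2.45)/(0.895+2.49·0.897)] = 0.3594·ln(6.996/3.128) = 0.2893 mol/dm³.
Y_B = C_B/C_{A0} = 0.2893/2.45 = 0.118.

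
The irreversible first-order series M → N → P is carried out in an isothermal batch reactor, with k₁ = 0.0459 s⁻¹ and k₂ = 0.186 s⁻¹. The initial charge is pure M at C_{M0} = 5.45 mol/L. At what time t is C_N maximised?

9.99 s

The intermediate peaks when r₁ = r₂, i.e. k₁e^(−k₁t) = k₂e^(−k₂t), giving t_opt = ln(k₂/k₁)/(k₂−k₁).
= ln(0.186/0.0459)/(0.186−0.0459) = ln(4.052)/0.1401 = 1.399/0.1401 = 9.99 s.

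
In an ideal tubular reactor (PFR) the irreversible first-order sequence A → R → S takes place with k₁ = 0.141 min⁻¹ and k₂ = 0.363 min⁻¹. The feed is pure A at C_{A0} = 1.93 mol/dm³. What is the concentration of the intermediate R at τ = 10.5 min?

0.252 mol/dm³

The intermediate concentration in a first-order A→B→C sequence is C_R = k₁C_{A0}(e^(−k₁τ) − e^(−k₂τ))/(k₂−k₁).
e^(−k₁τ) = e^(−0.141×10.5) = e^(−1.480) = 0.2275; e^(−k₂τ) = e^(−3.811) = 0.02211.
C_R = 0.141×1.93/(0.363−0.141) × (0.2275−0.02211) = 1.226×0.2054 = 0.2518 mol/dm³.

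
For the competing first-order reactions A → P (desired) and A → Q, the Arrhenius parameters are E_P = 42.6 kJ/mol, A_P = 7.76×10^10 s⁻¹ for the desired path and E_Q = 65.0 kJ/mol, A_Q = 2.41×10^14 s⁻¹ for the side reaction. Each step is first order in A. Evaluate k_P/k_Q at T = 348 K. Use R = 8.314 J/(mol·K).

Since both paths have the same order in A, the concentration cancels and S_{P/Q} = k_P/k_Q = (A_P/A_Q)·exp[(E_Q−E_P)/(RT)].
(E_Q−E_P)/(RT) = (65.0−42.6)×10³/(8.314×348) = 22400/2893 = 7.742.
k_P/k_Q = (7.76×10^10/2.41×10^14)·exp(7.742) = 3.220×10^-4 × 2303 = 0.742.
Since E_P < E_Q, lowering the temperature improves selectivity toward P.

0.742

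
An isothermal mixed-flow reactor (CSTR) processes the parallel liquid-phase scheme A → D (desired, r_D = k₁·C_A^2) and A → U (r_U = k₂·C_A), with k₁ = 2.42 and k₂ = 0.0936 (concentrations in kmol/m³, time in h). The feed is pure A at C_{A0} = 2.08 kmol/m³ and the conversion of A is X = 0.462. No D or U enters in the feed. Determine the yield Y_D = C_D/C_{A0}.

0.447

Exit C_A = C_{A0}(1−X) = 2.08×0.538 = 1.119 kmol/m³.
In a CSTR the entire volume is at exit conditions, so r_D = 2.42×1.119^2 = 3.030 and r_U = 0.0936×1.119 = 0.1047.
Fraction of consumed A going to D: r_D/(r_D+r_U) = 0.9666.
C_D = 0.9666·C_{A0}·X = 0.9666×2.08×0.462 = 0.929 kmol/m³; Y_D = C_D/C_{A0} = 0.447.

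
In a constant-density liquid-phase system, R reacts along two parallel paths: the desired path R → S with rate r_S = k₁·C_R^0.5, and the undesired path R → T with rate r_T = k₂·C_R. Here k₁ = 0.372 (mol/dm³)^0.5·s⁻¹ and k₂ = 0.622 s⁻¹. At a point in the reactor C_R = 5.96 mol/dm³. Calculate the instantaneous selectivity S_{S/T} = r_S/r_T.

0.245

S_{S/T} = r_S/r_T = (k₁·C_R^0.5)/(k₂·C_R) = (k₁/k₂)·C_R^-0.5.
= (0.372×5.960^0.5) / (0.622×5.960) = 0.9082/3.707 = 0.245.
The undesired path is higher order in R, so low C_R (CSTR or dilute feed) favours S.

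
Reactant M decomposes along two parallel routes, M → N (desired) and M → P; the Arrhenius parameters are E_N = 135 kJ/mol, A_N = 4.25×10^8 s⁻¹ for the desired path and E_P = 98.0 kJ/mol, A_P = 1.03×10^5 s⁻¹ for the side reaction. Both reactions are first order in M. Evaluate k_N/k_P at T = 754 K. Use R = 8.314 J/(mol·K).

11.3

Since both paths have the same order in M, the concentration cancels and S_{N/P} = k_N/k_P = (A_N/A_P)·exp[(E_P−E_N)/(RT)].
(E_P−E_N)/(RT) = (98.0−135)×10³/(8.314×754) = -37000/6269 = -5.902.
k_N/k_P = (4.25×10^8/1.03×10^5)·exp(-5.902) = 4126 × 0.002733 = 11.3.
Since E_N > E_P, raising the temperature improves selectivity toward N.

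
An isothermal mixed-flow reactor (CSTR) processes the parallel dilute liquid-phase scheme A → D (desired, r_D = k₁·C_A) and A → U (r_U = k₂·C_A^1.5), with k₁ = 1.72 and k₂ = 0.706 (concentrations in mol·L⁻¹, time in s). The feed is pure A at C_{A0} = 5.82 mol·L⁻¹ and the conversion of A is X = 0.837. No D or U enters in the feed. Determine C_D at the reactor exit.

3.48 mol·L⁻¹

Exit C_A = C_{A0}(1−X) = 5.82×0.163 = 0.9487 mol·L⁻¹.
Rates in a CSTR are evaluated at the outlet concentration: r_D = 1.72×0.9487 = 1.632, r_U = 0.706×0.9487^1.5 = 0.6523.
Fraction of consumed A going to D: r_D/(r_D+r_U) = 0.7144.
C_D = 0.7144·C_{A0}·X = 0.7144×5.82×0.837 = 3.48 mol·L⁻¹.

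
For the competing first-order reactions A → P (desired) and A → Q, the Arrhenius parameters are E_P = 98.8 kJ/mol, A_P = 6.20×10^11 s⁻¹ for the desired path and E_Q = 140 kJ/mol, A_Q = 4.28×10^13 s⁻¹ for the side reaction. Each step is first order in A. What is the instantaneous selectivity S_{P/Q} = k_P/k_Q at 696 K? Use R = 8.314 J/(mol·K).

Since both paths have the same order in A, the concentration cancels and S_{P/Q} = k_P/k_Q = (A_P/A_Q)·exp[(E_Q−E_P)/(RT)].
(E_Q−E_P)/(RT) = (140−98.8)×10³/(8.314×696) = 41200/5787 = 7.120.
k_P/k_Q = (6.20×10^11/4.28×10^13)·exp(7.120) = 0.01449 × 1236 = 17.9.

17.9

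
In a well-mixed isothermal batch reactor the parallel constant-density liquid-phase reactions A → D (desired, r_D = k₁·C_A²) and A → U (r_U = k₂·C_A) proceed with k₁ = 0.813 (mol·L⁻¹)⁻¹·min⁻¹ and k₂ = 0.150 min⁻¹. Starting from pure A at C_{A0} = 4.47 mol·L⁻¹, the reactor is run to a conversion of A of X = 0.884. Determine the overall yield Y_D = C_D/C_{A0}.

0.806

C_A = C_{A0}(1−X) = 0.5185 mol·L⁻¹.
Along a PFR/batch, dC_U/dC_A = −r_U/(r_D+r_U) = −k₂/(k₂+k₁·C_A).
Integrating from C_{A0} to C_A: C_U = (0.150/0.813)·ln[(0.150+0.813·4.47)/(0.150+0.813·0.519)] = 0.1845·ln(3.784/0.5716) = 0.3487 mol·L⁻¹.
Then C_D = (C_{A0}−C_A) − C_U = 3.951 − 0.3487 = 3.603 mol·L⁻¹.
Y_D = C_D/C_{A0} = 3.603/4.47 = 0.806.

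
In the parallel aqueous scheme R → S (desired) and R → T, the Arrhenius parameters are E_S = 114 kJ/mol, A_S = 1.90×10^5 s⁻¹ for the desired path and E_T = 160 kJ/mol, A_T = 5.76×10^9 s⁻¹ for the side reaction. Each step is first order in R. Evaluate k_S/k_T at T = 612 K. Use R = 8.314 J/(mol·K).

0.278

Since both paths have the same order in R, the concentration cancels and S_{S/T} = k_S/k_T = (A_S/A_T)·exp[(E_T−E_S)/(RT)].
(E_T−E_S)/(RT) = (160−114)×10³/(8.314×612) = 46000/5088 = 9.041.
k_S/k_T = (1.90×10^5/5.76×10^9)·exp(9.041) = 3.299×10^-5 × 8439 = 0.278.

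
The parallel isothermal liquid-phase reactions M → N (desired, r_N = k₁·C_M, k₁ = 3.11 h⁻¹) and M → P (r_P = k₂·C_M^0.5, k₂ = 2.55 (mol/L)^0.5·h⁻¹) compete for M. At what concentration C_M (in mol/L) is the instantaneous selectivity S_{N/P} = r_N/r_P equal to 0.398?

0.106 mol/L

S_{N/P} = (k₁/k₂)·C_M^0.5 ⇒ C_M = (S·k₂/k₁)^(2).
= (0.398×2.55/3.11)^(2) = (0.3263)^(2) = 0.106 mol/L.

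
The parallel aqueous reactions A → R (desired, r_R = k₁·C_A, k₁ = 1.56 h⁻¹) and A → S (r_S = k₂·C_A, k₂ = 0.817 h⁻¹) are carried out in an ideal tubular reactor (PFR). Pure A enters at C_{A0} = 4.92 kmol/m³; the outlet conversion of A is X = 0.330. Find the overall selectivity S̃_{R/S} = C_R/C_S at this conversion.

1.91

C_A = C_{A0}(1−X) = 3.296 kmol/m³.
Both paths are first order in A, so the instantaneous fraction to R is constant: dC_R/d(−C_A) = k₁/(k₁+k₂) = 0.6563.
C_R = 0.6563·(C_{A0}−C_A) = 0.6563×1.624 = 1.07 kmol/m³.
C_S = (C_{A0}−C_A)−C_R = 0.5580 kmol/m³; S̃_{R/S} = 1.066/0.5580 = 1.91.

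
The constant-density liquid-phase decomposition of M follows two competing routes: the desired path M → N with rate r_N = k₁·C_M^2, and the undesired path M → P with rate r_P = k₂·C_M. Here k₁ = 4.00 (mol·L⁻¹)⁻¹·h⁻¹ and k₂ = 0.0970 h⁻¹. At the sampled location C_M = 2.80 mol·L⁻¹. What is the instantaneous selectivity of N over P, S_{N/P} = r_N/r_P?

115

S_{N/P} = r_N/r_P = (k₁·C_M^2)/(k₂·C_M) = (k₁/k₂)·C_M.
= (4.00×2.800^2) / (0.0970×2.800) = 31.36/0.2716 = 115.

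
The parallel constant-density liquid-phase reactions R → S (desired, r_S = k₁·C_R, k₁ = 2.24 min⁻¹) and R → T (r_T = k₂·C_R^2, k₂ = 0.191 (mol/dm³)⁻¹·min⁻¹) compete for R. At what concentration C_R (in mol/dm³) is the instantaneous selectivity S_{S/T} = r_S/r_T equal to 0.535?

S_{S/T} = (k₁/k₂)·C_R⁻¹ ⇒ C_R = (S·k₂/k₁)^(-1).
= (0.535×0.191/2.24)^(-1) = (0.04562)^(-1) = 21.9 mol/dm³.

21.9 mol/dm³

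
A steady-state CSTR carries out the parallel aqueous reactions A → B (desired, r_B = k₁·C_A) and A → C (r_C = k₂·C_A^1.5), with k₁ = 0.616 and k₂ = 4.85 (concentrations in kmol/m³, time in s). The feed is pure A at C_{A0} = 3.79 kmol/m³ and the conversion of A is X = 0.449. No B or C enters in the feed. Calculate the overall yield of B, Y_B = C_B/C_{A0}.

0.0363

Exit C_A = C_{A0}(1−X) = 3.79×0.551 = 2.088 kmol/m³.
Rates in a CSTR are evaluated at the outlet concentration: r_B = 0.616×2.088 = 1.286, r_C = 4.85×2.088^1.5 = 14.64.
Fraction of consumed A going to B: r_B/(r_B+r_C) = 0.08079.
C_B = 0.08079·C_{A0}·X = 0.08079×3.79×0.449 = 0.137 kmol/m³; Y_B = C_B/C_{A0} = 0.0363.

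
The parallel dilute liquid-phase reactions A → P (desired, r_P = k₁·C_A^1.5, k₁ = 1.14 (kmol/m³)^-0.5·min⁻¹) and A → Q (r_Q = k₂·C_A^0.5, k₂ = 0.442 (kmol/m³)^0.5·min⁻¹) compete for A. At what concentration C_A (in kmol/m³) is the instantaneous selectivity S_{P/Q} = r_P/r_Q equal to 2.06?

S_{P/Q} = (k₁/k₂)·C_A ⇒ C_A = S·k₂/k₁.
= 2.06×0.442/1.14 = 0.799 kmol/m³.

0.799 kmol/m³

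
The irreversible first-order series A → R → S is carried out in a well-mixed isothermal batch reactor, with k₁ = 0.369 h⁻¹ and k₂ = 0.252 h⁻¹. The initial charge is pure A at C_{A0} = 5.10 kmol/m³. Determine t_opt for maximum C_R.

For first-order series the maximum of C_R occurs at t_opt = ln(k₂/k₁)/(k₂−k₁).
= ln(0.252/0.369)/(0.252−0.369) = ln(0.6829)/-0.1170 = -0.3814/-0.1170 = 3.26 h.

3.26 h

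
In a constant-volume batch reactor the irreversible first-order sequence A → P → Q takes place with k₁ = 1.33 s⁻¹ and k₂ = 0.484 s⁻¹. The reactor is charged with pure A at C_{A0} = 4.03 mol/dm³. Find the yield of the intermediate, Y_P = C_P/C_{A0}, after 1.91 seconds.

For first-order series with pure A initially, C_P(t) = k₁C_{A0}/(k₂−k₁)·(e^(−k₁t) − e^(−k₂t)).
e^(−k₁t) = e^(−1.33×1.91) = e^(−2.540) = 0.07884; e^(−k₂t) = e^(−0.9244) = 0.3968.
C_P = 1.33×4.03/(0.484−1.33) × (0.07884−0.3968) = (-6.336)×(-0.3179) = 2.014 mol/dm³.
Y_P = C_P/C_{A0} = 2.014/4.03 = 0.500.

0.500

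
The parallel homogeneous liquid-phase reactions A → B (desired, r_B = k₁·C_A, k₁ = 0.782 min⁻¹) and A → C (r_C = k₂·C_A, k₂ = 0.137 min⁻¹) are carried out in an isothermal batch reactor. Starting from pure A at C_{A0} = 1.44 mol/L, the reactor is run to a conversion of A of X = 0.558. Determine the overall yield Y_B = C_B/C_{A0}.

0.475

C_A = C_{A0}(1−X) = 0.6365 mol/L.
Both paths are first order in A, so the instantaneous fraction to B is constant: dC_B/d(−C_A) = k₁/(k₁+k₂) = 0.8509.
C_B = 0.8509·(C_{A0}−C_A) = 0.8509×0.8035 = 0.684 mol/L.
Y_B = C_B/C_{A0} = 0.6837/1.44 = 0.475.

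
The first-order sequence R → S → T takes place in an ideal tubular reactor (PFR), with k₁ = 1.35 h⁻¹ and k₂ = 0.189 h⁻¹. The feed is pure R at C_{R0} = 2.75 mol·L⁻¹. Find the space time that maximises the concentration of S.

The intermediate peaks when r₁ = r₂, i.e. k₁e^(−k₁τ) = k₂e^(−k₂τ), giving τ_opt = ln(k₂/k₁)/(k₂−k₁).
= ln(0.189/1.35)/(0.189−1.35) = ln(0.1400)/-1.161 = -1.966/-1.161 = 1.69 h.

1.69 h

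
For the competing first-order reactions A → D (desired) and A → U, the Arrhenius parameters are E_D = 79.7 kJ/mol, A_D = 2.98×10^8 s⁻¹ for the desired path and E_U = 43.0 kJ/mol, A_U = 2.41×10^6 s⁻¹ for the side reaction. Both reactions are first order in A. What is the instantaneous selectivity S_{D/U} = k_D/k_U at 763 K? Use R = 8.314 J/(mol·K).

k_D/k_U = (A_D/A_U)·exp[−(E_D−E_U)/(RT)] = (A_D/A_U)·exp[(E_U−E_D)/(RT)].
(E_U−E_D)/(RT) = (43.0−79.7)×10³/(8.314×763) = -36700/6344 = -5.785.
k_D/k_U = (2.98×10^8/2.41×10^6)·exp(-5.785) = 123.7 × 0.003072 = 0.380.
Since E_D > E_U, raising the temperature improves selectivity toward D.

0.380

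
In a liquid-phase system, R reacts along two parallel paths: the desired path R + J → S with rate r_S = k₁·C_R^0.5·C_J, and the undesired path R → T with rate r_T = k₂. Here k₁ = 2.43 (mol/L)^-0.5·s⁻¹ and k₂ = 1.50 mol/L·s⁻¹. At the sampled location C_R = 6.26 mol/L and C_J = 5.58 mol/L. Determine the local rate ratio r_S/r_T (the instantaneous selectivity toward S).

S_{S/T} = r_S/r_T = (k₁·C_R^0.5·C_J)/(k₂) = (k₁/k₂)·C_R^0.5·C_J.
= (2.43×6.260^0.5×5.580) / (1.50) = 33.93/1.500 = 22.6.

22.6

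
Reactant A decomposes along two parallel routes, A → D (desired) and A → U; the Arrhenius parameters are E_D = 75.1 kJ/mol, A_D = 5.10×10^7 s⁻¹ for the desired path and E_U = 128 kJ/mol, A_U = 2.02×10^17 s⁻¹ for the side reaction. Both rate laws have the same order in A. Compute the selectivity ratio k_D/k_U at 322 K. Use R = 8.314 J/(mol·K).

0.0964

Since both paths have the same order in A, the concentration cancels and S_{D/U} = k_D/k_U = (A_D/A_U)·exp[(E_U−E_D)/(RT)].
(E_U−E_D)/(RT) = (128−75.1)×10³/(8.314×322) = 52900/2677 = 19.76.
k_D/k_U = (5.10×10^7/2.02×10^17)·exp(19.76) = 2.525×10^-10 × 3.817×10^8 = 0.0964.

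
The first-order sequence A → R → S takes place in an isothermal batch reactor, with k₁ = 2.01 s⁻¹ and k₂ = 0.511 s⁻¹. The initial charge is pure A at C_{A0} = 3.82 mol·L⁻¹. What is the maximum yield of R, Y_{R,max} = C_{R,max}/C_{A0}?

0.627

For a first-order series the maximum intermediate yield is C_{R,max}/C_{A0} = (k₁/k₂)^[k₂/(k₂−k₁)].
= (2.01/0.511)^(0.511/(0.511−2.01)) = (3.933)^(-0.3409) = 0.6270.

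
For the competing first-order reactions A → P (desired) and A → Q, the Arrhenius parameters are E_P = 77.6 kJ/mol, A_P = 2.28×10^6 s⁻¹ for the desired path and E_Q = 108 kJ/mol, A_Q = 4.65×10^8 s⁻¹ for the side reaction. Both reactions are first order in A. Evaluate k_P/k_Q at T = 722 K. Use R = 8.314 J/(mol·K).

0.776

k_P/k_Q = (A_P/A_Q)·exp[−(E_P−E_Q)/(RT)] = (A_P/A_Q)·exp[(E_Q−E_P)/(RT)].
(E_Q−E_P)/(RT) = (108−77.6)×10³/(8.314×722) = 30400/6003 = 5.064.
k_P/k_Q = (2.28×10^6/4.65×10^8)·exp(5.064) = 0.004903 × 158.3 = 0.776.
Since E_P < E_Q, lowering the temperature improves selectivity toward P.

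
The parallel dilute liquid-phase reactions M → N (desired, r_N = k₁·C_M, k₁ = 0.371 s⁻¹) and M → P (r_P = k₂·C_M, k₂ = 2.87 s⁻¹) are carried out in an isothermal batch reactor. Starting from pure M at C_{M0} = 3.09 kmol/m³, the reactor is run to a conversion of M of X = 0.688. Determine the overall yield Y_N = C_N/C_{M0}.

0.0788

C_M = C_{M0}(1−X) = 0.9641 kmol/m³.
Both paths are first order in M, so the instantaneous fraction to N is constant: dC_N/d(−C_M) = k₁/(k₁+k₂) = 0.1145.
C_N = 0.1145·(C_{M0}−C_M) = 0.1145×2.126 = 0.243 kmol/m³.
Y_N = C_N/C_{M0} = 0.2434/3.09 = 0.0788.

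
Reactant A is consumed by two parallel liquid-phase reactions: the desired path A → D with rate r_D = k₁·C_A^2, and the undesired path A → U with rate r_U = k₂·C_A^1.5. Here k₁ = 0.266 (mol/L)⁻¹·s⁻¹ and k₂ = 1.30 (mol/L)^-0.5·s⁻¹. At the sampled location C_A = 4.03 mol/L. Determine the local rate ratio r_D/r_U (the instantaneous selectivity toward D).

0.411

S_{D/U} = r_D/r_U = (k₁·C_A^2)/(k₂·C_A^1.5) = (k₁/k₂)·C_A^0.5.
= (0.266×4.030^2) / (1.30×4.030^1.5) = 4.320/10.52 = 0.411.
Since the desired path is higher order in A, keeping C_A high (PFR or concentrated feed) favours D.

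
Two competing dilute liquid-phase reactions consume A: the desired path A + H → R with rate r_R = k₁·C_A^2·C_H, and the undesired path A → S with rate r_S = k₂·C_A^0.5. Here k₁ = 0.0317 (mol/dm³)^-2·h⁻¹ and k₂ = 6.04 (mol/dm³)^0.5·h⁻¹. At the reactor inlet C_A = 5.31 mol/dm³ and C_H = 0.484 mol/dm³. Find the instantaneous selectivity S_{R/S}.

0.0311

S_{R/S} = r_R/r_S = (k₁·C_A^2·C_H)/(k₂·C_A^0.5) = (k₁/k₂)·C_A^1.5·C_H.
= (0.0317×5.310^2×0.4840) / (6.04×5.310^0.5) = 0.4326/13.92 = 0.0311.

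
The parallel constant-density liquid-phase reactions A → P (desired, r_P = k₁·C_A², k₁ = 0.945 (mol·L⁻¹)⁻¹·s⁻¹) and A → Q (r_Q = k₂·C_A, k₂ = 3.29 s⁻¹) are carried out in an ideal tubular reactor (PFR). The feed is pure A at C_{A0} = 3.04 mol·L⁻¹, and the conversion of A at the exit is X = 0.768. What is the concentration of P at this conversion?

C_A = C_{A0}(1−X) = 0.7053 mol·L⁻¹.
Along a PFR/batch, dC_Q/dC_A = −r_Q/(r_P+r_Q) = −k₂/(k₂+k₁·C_A).
Integrating from C_{A0} to C_A: C_Q = (3.29/0.945)·ln[(3.29+0.945·3.04)/(3.29+0.945·0.705)] = 3.481·ln(6.163/3.956) = 1.543 mol·L⁻¹.
Then C_P = (C_{A0}−C_A) − C_Q = 2.335 − 1.543 = 0.7918 mol·L⁻¹.

0.792 mol·L⁻¹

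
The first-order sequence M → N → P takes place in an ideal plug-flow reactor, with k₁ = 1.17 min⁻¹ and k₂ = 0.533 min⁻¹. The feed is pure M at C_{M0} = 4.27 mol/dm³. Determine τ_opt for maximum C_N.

1.23 min

The intermediate peaks when r₁ = r₂, i.e. k₁e^(−k₁τ) = k₂e^(−k₂τ), giving τ_opt = ln(k₂/k₁)/(k₂−k₁).
= ln(0.533/1.17)/(0.533−1.17) = ln(0.4556)/-0.6370 = -0.7862/-0.6370 = 1.23 min.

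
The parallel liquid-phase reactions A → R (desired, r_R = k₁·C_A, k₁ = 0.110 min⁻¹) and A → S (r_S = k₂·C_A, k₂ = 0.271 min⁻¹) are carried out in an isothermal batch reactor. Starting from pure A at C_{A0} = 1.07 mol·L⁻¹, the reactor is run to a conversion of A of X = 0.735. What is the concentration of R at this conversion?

0.227 mol·L⁻¹

C_A = C_{A0}(1−X) = 0.2836 mol·L⁻¹.
Both paths are first order in A, so the instantaneous fraction to R is constant: dC_R/d(−C_A) = k₁/(k₁+k₂) = 0.2887.
C_R = 0.2887·(C_{A0}−C_A) = 0.2887×0.7865 = 0.227 mol·L⁻¹.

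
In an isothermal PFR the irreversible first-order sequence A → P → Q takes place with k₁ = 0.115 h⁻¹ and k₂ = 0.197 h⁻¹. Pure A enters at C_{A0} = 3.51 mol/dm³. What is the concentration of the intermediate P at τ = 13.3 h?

0.708 mol/dm³

The intermediate concentration in a first-order A→B→C sequence is C_P = k₁C_{A0}(e^(−k₁τ) − e^(−k₂τ))/(k₂−k₁).
e^(−k₁τ) = e^(−0.115×13.3) = e^(−1.530) = 0.2166; e^(−k₂τ) = e^(−2.620) = 0.07280.
C_P = 0.115×3.51/(0.197−0.115) × (0.2166−0.07280) = 4.923×0.1438 = 0.7081 mol/dm³.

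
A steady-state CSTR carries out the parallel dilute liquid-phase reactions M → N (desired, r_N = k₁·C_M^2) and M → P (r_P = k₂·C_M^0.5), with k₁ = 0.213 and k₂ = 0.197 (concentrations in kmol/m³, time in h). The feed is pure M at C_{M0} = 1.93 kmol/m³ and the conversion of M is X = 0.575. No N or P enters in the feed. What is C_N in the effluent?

Exit C_M = C_{M0}(1−X) = 1.93×0.425 = 0.8203 kmol/m³.
In a CSTR the entire volume is at exit conditions, so r_N = 0.213×0.8203^2 = 0.1433 and r_P = 0.197×0.8203^0.5 = 0.1784.
Fraction of consumed M going to N: r_N/(r_N+r_P) = 0.4454.
C_N = 0.4454·C_{M0}·X = 0.4454×1.93×0.575 = 0.494 kmol/m³.

0.494 kmol/m³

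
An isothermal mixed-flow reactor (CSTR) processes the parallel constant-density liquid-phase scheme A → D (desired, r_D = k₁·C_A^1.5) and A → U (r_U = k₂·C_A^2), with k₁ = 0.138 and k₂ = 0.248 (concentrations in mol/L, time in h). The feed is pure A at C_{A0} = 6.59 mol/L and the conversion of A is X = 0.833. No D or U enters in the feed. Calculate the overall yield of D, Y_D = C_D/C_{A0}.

Exit C_A = C_{A0}(1−X) = 6.59×0.167 = 1.101 mol/L.
A CSTR operates uniformly at the exit composition, giving r_D = 0.1593 and r_U = 0.3004 (each k·C_A^n at C_A = 1.101).
Fraction of consumed A going to D: r_D/(r_D+r_U) = 0.3466.
C_D = 0.3466·C_{A0}·X = 0.3466×6.59×0.833 = 1.90 mol/L; Y_D = C_D/C_{A0} = 0.289.

0.289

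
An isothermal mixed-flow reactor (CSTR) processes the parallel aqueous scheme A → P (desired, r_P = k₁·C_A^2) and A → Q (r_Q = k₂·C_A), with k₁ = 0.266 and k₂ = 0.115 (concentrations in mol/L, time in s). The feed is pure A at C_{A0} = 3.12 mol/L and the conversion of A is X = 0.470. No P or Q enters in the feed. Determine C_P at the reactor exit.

Exit C_A = C_{A0}(1−X) = 3.12×0.530 = 1.654 mol/L.
Rates in a CSTR are evaluated at the outlet concentration: r_P = 0.266×1.654^2 = 0.7273, r_Q = 0.115×1.654 = 0.1902.
Fraction of consumed A going to P: r_P/(r_P+r_Q) = 0.7927.
C_P = 0.7927·C_{A0}·X = 0.7927×3.12×0.470 = 1.16 mol/L.

1.16 mol/L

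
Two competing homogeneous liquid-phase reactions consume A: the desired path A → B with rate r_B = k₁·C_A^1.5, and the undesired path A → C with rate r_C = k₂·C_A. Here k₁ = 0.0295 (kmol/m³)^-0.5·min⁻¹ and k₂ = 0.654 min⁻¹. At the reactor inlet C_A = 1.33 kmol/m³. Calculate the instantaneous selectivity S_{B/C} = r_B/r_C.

S_{B/C} = r_B/r_C = (k₁·C_A^1.5)/(k₂·C_A) = (k₁/k₂)·C_A^0.5.
= (0.0295×1.330^1.5) / (0.654×1.330) = 0.04525/0.8698 = 0.0520.
Since the desired path is higher order in A, keeping C_A high (PFR or concentrated feed) favours B.

0.0520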